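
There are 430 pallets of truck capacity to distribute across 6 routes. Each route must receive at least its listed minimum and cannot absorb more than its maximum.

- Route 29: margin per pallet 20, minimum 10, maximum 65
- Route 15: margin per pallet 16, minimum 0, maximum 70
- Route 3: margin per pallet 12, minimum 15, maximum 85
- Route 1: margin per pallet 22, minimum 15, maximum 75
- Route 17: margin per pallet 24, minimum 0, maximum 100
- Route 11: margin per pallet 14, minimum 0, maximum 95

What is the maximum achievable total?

Meeting every minimum uses 10+0+15+15+0+0 = 40 pallets, leaving 390.
Highest margin per pallet first: Route 17 24 > Route 1 22 > Route 29 20 > Route 15 16 > Route 11 14 > Route 3 12.
Route 17: +100 to 100 (cap) ; 290 left.
Give Route 1 60 more to hit its cap of 75 ; 230 left.
Route 29: +55 to 65 (cap) ; 175 left.
Give Route 15 70 more to hit its cap of 70 ; 105 left.
Give Route 11 95 more to hit its cap of 95 ; 10 left.
Only 10 left; Route 3 takes them to reach 25.
Total = 20×65 + 16×70 + 12×25 + 22×75 + 24×100 + 14×95 = 8100.

8100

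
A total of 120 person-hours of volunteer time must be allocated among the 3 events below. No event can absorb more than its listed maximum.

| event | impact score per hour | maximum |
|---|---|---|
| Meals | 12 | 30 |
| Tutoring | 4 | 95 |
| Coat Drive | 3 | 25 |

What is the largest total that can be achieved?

Rank by impact score per hour: Meals 12 > Tutoring 4 > Coat Drive 3.
Meals takes 30 to reach its cap of 30 — 90 left.
Only 90 left; Tutoring takes them to reach 90.
Total = 12×30 + 4×90 = 720.

720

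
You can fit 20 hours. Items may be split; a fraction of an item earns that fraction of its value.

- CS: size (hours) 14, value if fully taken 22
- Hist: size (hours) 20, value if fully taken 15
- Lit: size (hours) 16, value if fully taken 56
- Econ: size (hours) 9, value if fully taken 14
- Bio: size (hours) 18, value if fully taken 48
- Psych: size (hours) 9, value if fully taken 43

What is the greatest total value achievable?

Sort by value density: Psych 43/9≈4.78, Lit 56/16≈3.5, Bio 48/18≈2.67, CS 22/14≈1.57, Econ 14/9≈1.56, Hist 15/20≈0.75.
Take all of Psych (9 hours, value 43) ; 11 hours left.
Fill the last 11 hours with part of Lit: 11/16 of it earns 38.5.
Total value = 81.5.

81.5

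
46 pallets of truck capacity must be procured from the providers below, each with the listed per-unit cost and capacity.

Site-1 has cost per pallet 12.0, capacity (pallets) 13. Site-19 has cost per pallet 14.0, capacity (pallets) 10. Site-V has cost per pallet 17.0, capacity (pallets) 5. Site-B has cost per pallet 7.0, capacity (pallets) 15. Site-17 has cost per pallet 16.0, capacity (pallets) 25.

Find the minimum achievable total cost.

Use providers in increasing cost order.
Site-B at 7.0: take all 15 pallets ; 31 still needed.
Site-1 at 12.0: take all 13 pallets ; 18 still needed.
Site-19 (14.0): use full 10 ; 8 pallets to go.
Site-17 (16.0): take the remaining 8 ; done.
Site-V: unused.
Cost = 15×7.0 + 13×12.0 + 10×14.0 + 8×16.0 = 529.

529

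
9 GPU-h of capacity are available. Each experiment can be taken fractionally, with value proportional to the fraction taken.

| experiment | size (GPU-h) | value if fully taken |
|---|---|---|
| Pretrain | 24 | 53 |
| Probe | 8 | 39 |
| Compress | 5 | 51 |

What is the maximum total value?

Sort by value density: Compress 51/5≈10.2, Probe 39/8≈4.88, Pretrain 53/24≈2.21.
Take all of Compress (5 GPU-h, value 51) → 4 GPU-h left.
Only 4 GPU-h remain; take 4/8 of Probe for value 39×4/8 = 19.5.
Total value = 70.5.

70.5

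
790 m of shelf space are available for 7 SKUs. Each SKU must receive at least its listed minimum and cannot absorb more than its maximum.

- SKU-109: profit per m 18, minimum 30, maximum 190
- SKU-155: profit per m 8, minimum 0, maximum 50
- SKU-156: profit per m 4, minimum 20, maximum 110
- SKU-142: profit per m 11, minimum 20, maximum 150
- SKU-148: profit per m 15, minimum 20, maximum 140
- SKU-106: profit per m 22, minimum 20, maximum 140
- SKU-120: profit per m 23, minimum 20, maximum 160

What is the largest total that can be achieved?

13900

Meeting every minimum uses 30+0+20+20+20+20+20 = 130 m, leaving 660.
Highest profit per m first: SKU-120 23 > SKU-106 22 > SKU-109 18 > SKU-148 15 > SKU-142 11 > SKU-155 8 > SKU-156 4.
Give SKU-120 140 more to hit its cap of 160 → 520 left.
SKU-106: +120 to 140 (cap) → 400 left.
Give SKU-109 160 more to hit its cap of 190 → 240 left.
SKU-148: +120 to 140 (cap) → 120 left.
SKU-142: +120 (room for 130) → 140. Pool exhausted.
Total = 18×190 + 4×20 + 11×140 + 15×140 + 22×140 + 23×160 = 13900.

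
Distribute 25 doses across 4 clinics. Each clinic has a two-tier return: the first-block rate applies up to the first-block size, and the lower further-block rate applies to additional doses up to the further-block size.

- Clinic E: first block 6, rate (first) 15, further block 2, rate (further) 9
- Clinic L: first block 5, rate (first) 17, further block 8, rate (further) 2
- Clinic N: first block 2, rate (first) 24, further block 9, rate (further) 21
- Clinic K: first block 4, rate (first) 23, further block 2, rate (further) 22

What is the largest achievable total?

Rank every tier by rate: Clinic N/tier1 24 > Clinic K/tier1 23 > Clinic K/tier2 22 > Clinic N/tier2 21 > Clinic L/tier1 17 > Clinic E/tier1 15 > Clinic E/tier2 9 > Clinic L/tier2 2.
Clinic N tier1 at 24: fill all 2 — 23 left.
Clinic K/tier1 (23): +4 — 19 left.
Clinic K tier2 at 22: fill all 2 — 17 left.
Fill Clinic N tier2 block (9 at 21) — 8 left.
Clinic L tier1 at 17: fill all 5 — 3 left.
3 remain; put them into Clinic E tier1 at 15.
Total = 24×2 + 23×4 + 22×2 + 21×9 + 17×5 + 15×3 = 503.

503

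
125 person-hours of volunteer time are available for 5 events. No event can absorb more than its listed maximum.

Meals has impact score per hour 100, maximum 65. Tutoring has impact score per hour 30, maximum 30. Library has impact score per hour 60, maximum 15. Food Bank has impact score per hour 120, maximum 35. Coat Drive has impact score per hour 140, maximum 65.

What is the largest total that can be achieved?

15800

Rank by impact score per hour: Coat Drive 140 > Food Bank 120 > Meals 100 > Library 60 > Tutoring 30.
Coat Drive takes 65 to reach its cap of 65 — 60 left.
Give Food Bank 35 to hit its cap of 35 — 25 left.
Meals has room for 65 but only 25 remain, so it gets 25.
Total = 100×25 + 120×35 + 140×65 = 15800.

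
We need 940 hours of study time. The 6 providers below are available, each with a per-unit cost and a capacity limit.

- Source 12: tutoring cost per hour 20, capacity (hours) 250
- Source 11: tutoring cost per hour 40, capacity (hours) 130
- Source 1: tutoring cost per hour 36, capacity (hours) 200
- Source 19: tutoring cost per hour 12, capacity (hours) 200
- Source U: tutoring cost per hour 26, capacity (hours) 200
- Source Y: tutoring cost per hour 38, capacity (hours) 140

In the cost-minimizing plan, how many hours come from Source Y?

90

Fill from the cheapest provider first.
Take 200 from Source 19 at 12 — need 740 more.
Source 12 (20): use full 250 — 490 hours to go.
Take 200 from Source U at 26 — need 290 more.
Take 200 from Source 1 at 36 — need 90 more.
Take 90 from Source Y at 38 to finish.
Source 11: unused.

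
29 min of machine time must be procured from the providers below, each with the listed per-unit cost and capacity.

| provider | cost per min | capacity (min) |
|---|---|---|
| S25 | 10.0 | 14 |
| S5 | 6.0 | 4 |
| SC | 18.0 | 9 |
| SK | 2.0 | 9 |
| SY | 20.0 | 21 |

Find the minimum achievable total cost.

218

Cheapest first:
SK (2.0): use full 9 — 20 min to go.
Take 4 from S5 at 6.0 — need 16 more.
S25 (10.0): use full 14 — 2 min to go.
SC (18.0): take the remaining 2 — done.
SY: unused.
Cost = 9×2.0 + 4×6.0 + 14×10.0 + 2×18.0 = 218.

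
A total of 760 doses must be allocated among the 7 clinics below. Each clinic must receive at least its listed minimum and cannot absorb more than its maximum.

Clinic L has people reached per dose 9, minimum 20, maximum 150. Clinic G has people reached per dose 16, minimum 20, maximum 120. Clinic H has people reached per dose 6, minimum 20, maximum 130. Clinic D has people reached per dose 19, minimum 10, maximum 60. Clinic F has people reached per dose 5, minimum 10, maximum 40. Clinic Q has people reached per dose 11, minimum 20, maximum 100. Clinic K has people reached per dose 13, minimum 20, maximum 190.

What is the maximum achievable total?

8810

Meeting every minimum uses 20+20+20+10+10+20+20 = 120 doses, leaving 640.
Order the clinics by people reached per dose: Clinic D 19 > Clinic G 16 > Clinic K 13 > Clinic Q 11 > Clinic L 9 > Clinic H 6 > Clinic F 5.
Give Clinic D 50 more to hit its cap of 60 → 590 left.
Clinic G: +100 to 120 (cap) → 490 left.
Clinic K takes 170 more to reach its cap of 190 → 320 left.
Clinic Q: +80 to 100 (cap) → 240 left.
Give Clinic L 130 more to hit its cap of 150 → 110 left.
Give Clinic H 110 more to hit its cap of 130 → 0 left.
Total = 9×150 + 16×120 + 6×130 + 19×60 + 5×10 + 11×100 + 13×190 = 8810.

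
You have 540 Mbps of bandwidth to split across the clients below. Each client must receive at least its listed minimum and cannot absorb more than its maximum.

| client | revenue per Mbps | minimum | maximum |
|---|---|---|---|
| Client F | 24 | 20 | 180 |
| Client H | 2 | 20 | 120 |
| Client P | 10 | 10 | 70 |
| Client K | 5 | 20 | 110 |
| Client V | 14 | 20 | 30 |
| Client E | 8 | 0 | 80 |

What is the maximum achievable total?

6770

Meeting every minimum uses 20+20+10+20+20+0 = 90 Mbps, leaving 450.
Rank by revenue per Mbps: Client F 24 > Client V 14 > Client P 10 > Client E 8 > Client K 5 > Client H 2.
Give Client F 160 more to hit its cap of 180 — 290 left.
Give Client V 10 more to hit its cap of 30 — 280 left.
Client P takes 60 more to reach its cap of 70 — 220 left.
Give Client E 80 more to hit its cap of 80 — 140 left.
Client K takes 90 more to reach its cap of 110 — 50 left.
Only 50 left; Client H takes them to reach 70.
Total = 24×180 + 2×70 + 10×70 + 5×110 + 14×30 + 8×80 = 6770.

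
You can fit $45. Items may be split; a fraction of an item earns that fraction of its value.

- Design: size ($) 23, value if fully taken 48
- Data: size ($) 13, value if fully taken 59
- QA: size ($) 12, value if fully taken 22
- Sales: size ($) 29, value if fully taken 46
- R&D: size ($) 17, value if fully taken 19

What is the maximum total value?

Sort by value density: Data 59/13≈4.54, Design 48/23≈2.09, QA 22/12≈1.83, Sales 46/29≈1.59, R&D 19/17≈1.12.
All 13 $ of Data fit (value 59) → 32 remain.
Take all of Design (23 $, value 48) → 9 $ left.
Fill the last 9 $ with part of QA: 9/12 of it earns 16.5.
Total value = 123.5.

123.5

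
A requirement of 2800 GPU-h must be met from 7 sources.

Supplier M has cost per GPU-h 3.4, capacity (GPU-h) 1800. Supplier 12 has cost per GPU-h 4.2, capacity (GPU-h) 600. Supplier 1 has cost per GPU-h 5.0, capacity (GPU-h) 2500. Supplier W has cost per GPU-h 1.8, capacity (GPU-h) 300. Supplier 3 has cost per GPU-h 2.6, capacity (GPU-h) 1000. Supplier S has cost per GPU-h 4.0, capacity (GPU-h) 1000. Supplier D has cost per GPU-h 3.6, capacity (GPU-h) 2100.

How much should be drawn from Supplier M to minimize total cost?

Cheapest first:
Supplier W (1.8): use full 300 — 2500 GPU-h to go.
Supplier 3 at 2.6: take all 1000 GPU-h — 1500 still needed.
Supplier M (3.4): take the remaining 1500 — done.
Supplier D, Supplier S, Supplier 12, Supplier 1: unused.

1500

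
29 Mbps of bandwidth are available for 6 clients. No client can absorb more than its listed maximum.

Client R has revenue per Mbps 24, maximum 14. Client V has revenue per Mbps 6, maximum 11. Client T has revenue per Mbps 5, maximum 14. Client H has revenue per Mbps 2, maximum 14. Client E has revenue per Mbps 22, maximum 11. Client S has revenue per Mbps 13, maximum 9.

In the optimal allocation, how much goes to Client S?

Rank by revenue per Mbps: Client R 24 > Client E 22 > Client S 13 > Client V 6 > Client T 5 > Client H 2.
Give Client R 14 to hit its cap of 14 — 15 left.
Client E takes 11 to reach its cap of 11 — 4 left.
Client S has room for 9 but only 4 remain, so it gets 4.

4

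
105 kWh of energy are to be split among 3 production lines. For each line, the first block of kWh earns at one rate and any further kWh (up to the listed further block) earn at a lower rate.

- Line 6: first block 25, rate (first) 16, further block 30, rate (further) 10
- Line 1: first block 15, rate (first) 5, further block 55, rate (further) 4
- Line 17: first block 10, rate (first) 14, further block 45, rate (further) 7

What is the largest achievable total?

Rank every tier by rate: Line 6/T1 16 > Line 17/T1 14 > Line 6/T2 10 > Line 17/T2 7 > Line 1/T1 5 > Line 1/T2 4.
Fill Line 6 T1 block (25 at 16) ; 80 left.
Line 17 T1 at 14: fill all 10 ; 70 left.
Fill Line 6 T2 block (30 at 10) ; 40 left.
Line 17 T2 at 7: only 40 left, fill 40.
Total = 16×25 + 14×10 + 10×30 + 7×40 = 1120.

1120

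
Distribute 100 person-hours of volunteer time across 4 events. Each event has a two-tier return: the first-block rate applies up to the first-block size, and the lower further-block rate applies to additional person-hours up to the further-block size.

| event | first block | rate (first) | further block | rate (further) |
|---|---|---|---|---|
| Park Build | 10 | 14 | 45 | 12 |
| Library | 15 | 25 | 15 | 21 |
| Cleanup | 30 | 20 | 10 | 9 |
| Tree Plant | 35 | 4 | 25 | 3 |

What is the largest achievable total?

1790

Treat each block as its own option and order by rate: Library/first 25 > Library/second 21 > Cleanup/first 20 > Park Build/first 14 > Park Build/second 12 > Cleanup/second 9 > Tree Plant/first 4 > Tree Plant/second 3.
Library first at 25: fill all 15 → 85 left.
Library second at 21: fill all 15 → 70 left.
Fill Cleanup first block (30 at 20) → 40 left.
Park Build first at 14: fill all 10 → 30 left.
Park Build second at 12: only 30 left, fill 30.
Total = 25×15 + 21×15 + 20×30 + 14×10 + 12×30 = 1790.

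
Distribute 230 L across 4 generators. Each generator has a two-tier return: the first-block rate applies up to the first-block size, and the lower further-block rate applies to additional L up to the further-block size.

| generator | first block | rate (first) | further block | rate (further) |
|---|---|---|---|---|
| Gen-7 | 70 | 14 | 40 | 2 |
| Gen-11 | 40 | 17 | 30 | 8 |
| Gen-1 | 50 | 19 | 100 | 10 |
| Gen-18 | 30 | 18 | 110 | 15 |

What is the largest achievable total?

Order all 8 blocks by rate: Gen-1/tier1 19 > Gen-18/tier1 18 > Gen-11/tier1 17 > Gen-18/tier2 15 > Gen-7/tier1 14 > Gen-1/tier2 10 > Gen-11/tier2 8 > Gen-7/tier2 2.
Gen-1/tier1 (19): +50 — 180 left.
Gen-18/tier1 (18): +30 — 150 left.
Gen-11/tier1 (17): +40 — 110 left.
Fill Gen-18 tier2 block (110 at 15) — 0 left.
Total = 19×50 + 18×30 + 17×40 + 15×110 = 3820.

3820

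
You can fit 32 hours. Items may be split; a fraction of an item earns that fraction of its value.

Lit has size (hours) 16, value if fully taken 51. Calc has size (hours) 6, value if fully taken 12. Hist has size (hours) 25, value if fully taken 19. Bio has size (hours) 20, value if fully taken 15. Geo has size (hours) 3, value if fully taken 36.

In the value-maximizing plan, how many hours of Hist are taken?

7

Sort by value density: Geo 36/3≈12, Lit 51/16≈3.19, Calc 12/6≈2, Hist 19/25≈0.76, Bio 15/20≈0.75.
Geo: take in full, 3 hours for value 36 ; 29 left.
All 16 hours of Lit fit (value 51) ; 13 remain.
Take all of Calc (6 hours, value 12) ; 7 hours left.
Fill the last 7 hours with part of Hist: 7/25 of it earns 5.32.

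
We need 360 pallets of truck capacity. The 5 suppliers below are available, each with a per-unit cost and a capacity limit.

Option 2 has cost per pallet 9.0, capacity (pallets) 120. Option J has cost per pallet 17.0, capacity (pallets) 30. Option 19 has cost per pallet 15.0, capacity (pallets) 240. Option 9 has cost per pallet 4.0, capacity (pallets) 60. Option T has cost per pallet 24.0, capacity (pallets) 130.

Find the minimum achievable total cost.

Fill from the cheapest supplier first.
Option 9 at 4.0: take all 60 pallets — 300 still needed.
Option 2 at 9.0: take all 120 pallets — 180 still needed.
Option 19 (15.0): take the remaining 180 — done.
Option J, Option T: unused.
Cost = 60×4.0 + 120×9.0 + 180×15.0 = 4020.

4020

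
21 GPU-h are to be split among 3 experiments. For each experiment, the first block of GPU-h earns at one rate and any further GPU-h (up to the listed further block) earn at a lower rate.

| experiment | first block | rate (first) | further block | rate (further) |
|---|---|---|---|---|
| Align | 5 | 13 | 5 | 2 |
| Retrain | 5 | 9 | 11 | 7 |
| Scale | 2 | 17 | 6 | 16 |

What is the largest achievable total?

261

Treat each block as its own option and order by rate: Scale/T1 17 > Scale/T2 16 > Align/T1 13 > Retrain/T1 9 > Retrain/T2 7 > Align/T2 2.
Scale T1 at 17: fill all 2 — 19 left.
Scale T2 at 16: fill all 6 — 13 left.
Align/T1 (13): +5 — 8 left.
Retrain/T1 (9): +5 — 3 left.
Retrain T2 at 7: only 3 left, fill 3.
Total = 17×2 + 16×6 + 13×5 + 9×5 + 7×3 = 261.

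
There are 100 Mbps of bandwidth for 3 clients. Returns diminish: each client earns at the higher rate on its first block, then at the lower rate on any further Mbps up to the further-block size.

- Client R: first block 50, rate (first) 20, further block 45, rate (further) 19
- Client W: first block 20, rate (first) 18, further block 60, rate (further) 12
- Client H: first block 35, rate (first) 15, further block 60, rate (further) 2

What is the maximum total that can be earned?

1945

Order all 6 blocks by rate: Client R/first 20 > Client R/second 19 > Client W/first 18 > Client H/first 15 > Client W/second 12 > Client H/second 2.
Fill Client R first block (50 at 20) — 50 left.
Client R/second (19): +45 — 5 left.
5 remain; put them into Client W first at 18.
Total = 20×50 + 19×45 + 18×5 = 1945.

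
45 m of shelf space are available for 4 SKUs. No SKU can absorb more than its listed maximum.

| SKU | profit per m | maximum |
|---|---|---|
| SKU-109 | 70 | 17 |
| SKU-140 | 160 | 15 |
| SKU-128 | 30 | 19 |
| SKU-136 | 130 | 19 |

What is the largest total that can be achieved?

Rank by profit per m: SKU-140 160 > SKU-136 130 > SKU-109 70 > SKU-128 30.
Give SKU-140 15 to hit its cap of 15 — 30 left.
SKU-136 takes 19 to reach its cap of 19 — 11 left.
SKU-109: +11 (room for 17) → 11. Pool exhausted.
Total = 70×11 + 160×15 + 130×19 = 5640.

5640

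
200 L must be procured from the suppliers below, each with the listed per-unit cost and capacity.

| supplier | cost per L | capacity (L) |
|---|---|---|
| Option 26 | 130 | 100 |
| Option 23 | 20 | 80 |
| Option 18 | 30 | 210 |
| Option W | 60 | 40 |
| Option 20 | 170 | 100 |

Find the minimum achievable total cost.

Cheapest first:
Option 23 at 20: take all 80 L ; 120 still needed.
Take 120 from Option 18 at 30 to finish.
Option W, Option 26, Option 20: unused.
Cost = 80×20 + 120×30 = 5200.

5200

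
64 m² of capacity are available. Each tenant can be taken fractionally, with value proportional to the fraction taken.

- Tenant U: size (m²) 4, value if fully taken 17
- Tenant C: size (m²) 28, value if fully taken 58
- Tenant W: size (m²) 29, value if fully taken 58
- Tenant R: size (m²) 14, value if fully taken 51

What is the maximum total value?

Sort by value density: Tenant U 17/4≈4.25, Tenant R 51/14≈3.64, Tenant C 58/28≈2.07, Tenant W 58/29≈2.
All 4 m² of Tenant U fit (value 17) ; 60 remain.
Tenant R: take in full, 14 m² for value 51 ; 46 left.
Take all of Tenant C (28 m², value 58) ; 18 m² left.
Fill the last 18 m² with part of Tenant W: 18/29 of it earns 36.
Total value = 162.

162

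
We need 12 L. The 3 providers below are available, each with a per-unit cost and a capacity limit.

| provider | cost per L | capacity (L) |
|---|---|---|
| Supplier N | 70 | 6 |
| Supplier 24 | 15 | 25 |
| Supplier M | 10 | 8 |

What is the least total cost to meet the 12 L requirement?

Fill from the cheapest provider first.
Supplier M (10): use full 8 → 4 L to go.
Supplier 24 (15): take the remaining 4 → done.
Supplier N: unused.
Cost = 8×10 + 4×15 = 140.

140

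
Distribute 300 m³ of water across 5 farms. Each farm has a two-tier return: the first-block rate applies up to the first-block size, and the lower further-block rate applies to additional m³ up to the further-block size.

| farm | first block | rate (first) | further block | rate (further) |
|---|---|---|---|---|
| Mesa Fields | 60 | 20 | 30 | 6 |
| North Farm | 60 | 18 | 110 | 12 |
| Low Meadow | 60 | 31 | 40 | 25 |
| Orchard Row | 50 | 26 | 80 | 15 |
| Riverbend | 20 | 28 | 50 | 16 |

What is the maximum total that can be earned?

7160

Rank every tier by rate: Low Meadow/tier1 31 > Riverbend/tier1 28 > Orchard Row/tier1 26 > Low Meadow/tier2 25 > Mesa Fields/tier1 20 > North Farm/tier1 18 > Riverbend/tier2 16 > Orchard Row/tier2 15 > North Farm/tier2 12 > Mesa Fields/tier2 6.
Low Meadow tier1 at 31: fill all 60 ; 240 left.
Fill Riverbend tier1 block (20 at 28) ; 220 left.
Orchard Row tier1 at 26: fill all 50 ; 170 left.
Low Meadow tier2 at 25: fill all 40 ; 130 left.
Mesa Fields tier1 at 20: fill all 60 ; 70 left.
North Farm tier1 at 18: fill all 60 ; 10 left.
Riverbend tier2 at 16: only 10 left, fill 10.
Total = 31×60 + 28×20 + 26×50 + 25×40 + 20×60 + 18×60 + 16×10 = 7160.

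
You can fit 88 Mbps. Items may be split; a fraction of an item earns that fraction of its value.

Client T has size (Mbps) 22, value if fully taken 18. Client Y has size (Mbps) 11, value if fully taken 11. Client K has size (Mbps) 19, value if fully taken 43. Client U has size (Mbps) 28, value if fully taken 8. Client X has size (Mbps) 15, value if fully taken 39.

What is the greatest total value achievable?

Best value per unit of size first: Client X 39/15≈2.6, Client K 43/19≈2.26, Client Y 11/11≈1, Client T 18/22≈0.818, Client U 8/28≈0.286.
Take all of Client X (15 Mbps, value 39) ; 73 Mbps left.
Client K: take in full, 19 Mbps for value 43 ; 54 left.
Client Y: take in full, 11 Mbps for value 11 ; 43 left.
Take all of Client T (22 Mbps, value 18) ; 21 Mbps left.
Only 21 Mbps remain; take 21/28 of Client U for value 8×21/28 = 6.
Total value = 117.

117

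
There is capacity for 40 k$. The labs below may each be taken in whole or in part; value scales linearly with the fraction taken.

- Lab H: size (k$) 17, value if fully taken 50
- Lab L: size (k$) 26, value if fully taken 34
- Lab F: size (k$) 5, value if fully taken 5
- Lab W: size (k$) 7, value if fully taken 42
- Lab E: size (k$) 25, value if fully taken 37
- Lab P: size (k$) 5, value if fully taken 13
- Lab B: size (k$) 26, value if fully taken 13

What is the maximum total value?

121.28

Rank by value-to-size ratio: Lab W 42/7≈6, Lab H 50/17≈2.94, Lab P 13/5≈2.6, Lab E 37/25≈1.48, Lab L 34/26≈1.31, Lab F 5/5≈1, Lab B 13/26≈0.5.
Lab W: take in full, 7 k$ for value 42 → 33 left.
Take all of Lab H (17 k$, value 50) → 16 k$ left.
Take all of Lab P (5 k$, value 13) → 11 k$ left.
11 k$ left: a 11/25 share of Lab E gives 37×11/25 = 16.28.
Total value = 121.28.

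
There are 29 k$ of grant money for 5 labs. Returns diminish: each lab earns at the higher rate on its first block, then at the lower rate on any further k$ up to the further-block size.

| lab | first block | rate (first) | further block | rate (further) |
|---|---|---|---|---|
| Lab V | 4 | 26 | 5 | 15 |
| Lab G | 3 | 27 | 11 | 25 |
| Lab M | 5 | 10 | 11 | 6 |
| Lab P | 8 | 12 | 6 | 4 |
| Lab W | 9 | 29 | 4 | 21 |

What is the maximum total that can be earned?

763

Rank every tier by rate: Lab W/first 29 > Lab G/first 27 > Lab V/first 26 > Lab G/second 25 > Lab W/second 21 > Lab V/second 15 > Lab P/first 12 > Lab M/first 10 > Lab M/second 6 > Lab P/second 4.
Lab W first at 29: fill all 9 ; 20 left.
Fill Lab G first block (3 at 27) ; 17 left.
Fill Lab V first block (4 at 26) ; 13 left.
Lab G second at 25: fill all 11 ; 2 left.
Lab W second at 21: only 2 left, fill 2.
Total = 29×9 + 27×3 + 26×4 + 25×11 + 21×2 = 763.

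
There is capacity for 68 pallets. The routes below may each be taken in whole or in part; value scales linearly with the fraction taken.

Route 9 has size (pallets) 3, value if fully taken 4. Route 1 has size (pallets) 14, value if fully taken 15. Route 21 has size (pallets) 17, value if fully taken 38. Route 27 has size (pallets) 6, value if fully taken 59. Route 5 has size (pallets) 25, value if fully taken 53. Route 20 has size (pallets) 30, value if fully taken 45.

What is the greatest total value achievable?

180

Rank by value-to-size ratio: Route 27 59/6≈9.83, Route 21 38/17≈2.24, Route 5 53/25≈2.12, Route 20 45/30≈1.5, Route 9 4/3≈1.33, Route 1 15/14≈1.07.
Route 27: take in full, 6 pallets for value 59 — 62 left.
Route 21: take in full, 17 pallets for value 38 — 45 left.
Take all of Route 5 (25 pallets, value 53) — 20 pallets left.
20 pallets left: a 20/30 share of Route 20 gives 45×20/30 = 30.
Total value = 180.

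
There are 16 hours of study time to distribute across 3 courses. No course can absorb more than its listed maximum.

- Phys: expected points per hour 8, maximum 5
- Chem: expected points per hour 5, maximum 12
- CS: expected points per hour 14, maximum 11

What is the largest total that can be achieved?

194

Highest expected points per hour first: CS 14 > Phys 8 > Chem 5.
CS: +11 to 11 (cap) ; 5 left.
Phys takes 5 to reach its cap of 5 ; 0 left.
Total = 8×5 + 14×11 = 194.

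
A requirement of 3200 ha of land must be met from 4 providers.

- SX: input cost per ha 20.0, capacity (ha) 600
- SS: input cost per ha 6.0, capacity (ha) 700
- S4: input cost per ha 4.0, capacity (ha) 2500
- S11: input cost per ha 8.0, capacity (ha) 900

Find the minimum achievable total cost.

Fill from the cheapest provider first.
Take 2500 from S4 at 4.0 → need 700 more.
SS (6.0): use full 700 → 0 ha to go.
S11, SX: unused.
Cost = 2500×4.0 + 700×6.0 = 14200.

14200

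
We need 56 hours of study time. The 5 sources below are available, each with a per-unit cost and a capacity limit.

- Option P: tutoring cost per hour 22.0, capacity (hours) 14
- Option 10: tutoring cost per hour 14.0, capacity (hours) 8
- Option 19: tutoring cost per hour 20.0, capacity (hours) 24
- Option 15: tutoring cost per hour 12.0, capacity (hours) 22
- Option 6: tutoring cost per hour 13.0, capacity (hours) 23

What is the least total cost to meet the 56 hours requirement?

Use sources in increasing cost order.
Option 15 (12.0): use full 22 → 34 hours to go.
Option 6 (13.0): use full 23 → 11 hours to go.
Option 10 at 14.0: take all 8 hours → 3 still needed.
Option 19 at 20.0: take 3 of its 24 → requirement met.
Option P: unused.
Cost = 22×12.0 + 23×13.0 + 8×14.0 + 3×20.0 = 735.

735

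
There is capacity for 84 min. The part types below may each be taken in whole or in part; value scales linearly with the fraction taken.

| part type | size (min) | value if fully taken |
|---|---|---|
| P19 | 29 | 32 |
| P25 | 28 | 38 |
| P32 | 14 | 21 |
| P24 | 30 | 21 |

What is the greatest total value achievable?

100.1

Sort by value density: P32 21/14≈1.5, P25 38/28≈1.36, P19 32/29≈1.1, P24 21/30≈0.7.
P32: take in full, 14 min for value 21 ; 70 left.
All 28 min of P25 fit (value 38) ; 42 remain.
P19: take in full, 29 min for value 32 ; 13 left.
Only 13 min remain; take 13/30 of P24 for value 21×13/30 = 9.1.
Total value = 100.1.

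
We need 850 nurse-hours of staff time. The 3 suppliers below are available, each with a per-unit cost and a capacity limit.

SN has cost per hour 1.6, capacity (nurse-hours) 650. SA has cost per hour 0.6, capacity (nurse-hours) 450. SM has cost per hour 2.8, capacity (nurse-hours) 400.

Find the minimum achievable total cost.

910

Fill from the cheapest supplier first.
Take 450 from SA at 0.6 ; need 400 more.
Take 400 from SN at 1.6 to finish.
SM: unused.
Cost = 450×0.6 + 400×1.6 = 910.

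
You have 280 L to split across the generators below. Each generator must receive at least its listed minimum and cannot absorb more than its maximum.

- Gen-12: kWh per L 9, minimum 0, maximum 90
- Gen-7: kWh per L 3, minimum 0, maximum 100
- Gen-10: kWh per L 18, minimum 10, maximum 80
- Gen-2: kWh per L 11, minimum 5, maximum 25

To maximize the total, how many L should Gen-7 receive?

Meeting every minimum uses 0+0+10+5 = 15 L, leaving 265.
Order the generators by kWh per L: Gen-10 18 > Gen-2 11 > Gen-12 9 > Gen-7 3.
Gen-10: +70 to 80 (cap) — 195 left.
Give Gen-2 20 more to hit its cap of 25 — 175 left.
Give Gen-12 90 more to hit its cap of 90 — 85 left.
Gen-7 has room for 100 more but only 85 remain, so it gets 85.

85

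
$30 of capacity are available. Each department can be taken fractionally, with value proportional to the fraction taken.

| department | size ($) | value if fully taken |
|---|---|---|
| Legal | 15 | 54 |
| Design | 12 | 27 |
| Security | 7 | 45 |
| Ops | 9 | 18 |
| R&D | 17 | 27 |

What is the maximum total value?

117

Best value per unit of size first: Security 45/7≈6.43, Legal 54/15≈3.6, Design 27/12≈2.25, Ops 18/9≈2, R&D 27/17≈1.59.
Security: take in full, 7 $ for value 45 ; 23 left.
Take all of Legal (15 $, value 54) ; 8 $ left.
8 $ left: a 8/12 share of Design gives 27×8/12 = 18.
Total value = 117.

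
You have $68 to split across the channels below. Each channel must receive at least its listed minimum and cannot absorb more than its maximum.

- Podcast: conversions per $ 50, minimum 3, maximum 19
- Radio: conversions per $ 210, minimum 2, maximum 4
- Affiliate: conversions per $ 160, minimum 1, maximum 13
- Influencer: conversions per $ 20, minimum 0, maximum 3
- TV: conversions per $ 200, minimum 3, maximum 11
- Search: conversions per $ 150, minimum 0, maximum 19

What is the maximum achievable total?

8960

Meeting every minimum uses 3+2+1+0+3+0 = 9 $, leaving 59.
Rank by conversions per $: Radio 210 > TV 200 > Affiliate 160 > Search 150 > Podcast 50 > Influencer 20.
Radio: +2 to 4 (cap) ; 57 left.
TV: +8 to 11 (cap) ; 49 left.
Affiliate takes 12 more to reach its cap of 13 ; 37 left.
Give Search 19 more to hit its cap of 19 ; 18 left.
Give Podcast 16 more to hit its cap of 19 ; 2 left.
Only 2 left; Influencer takes them to reach 2.
Total = 50×19 + 210×4 + 160×13 + 20×2 + 200×11 + 150×19 = 8960.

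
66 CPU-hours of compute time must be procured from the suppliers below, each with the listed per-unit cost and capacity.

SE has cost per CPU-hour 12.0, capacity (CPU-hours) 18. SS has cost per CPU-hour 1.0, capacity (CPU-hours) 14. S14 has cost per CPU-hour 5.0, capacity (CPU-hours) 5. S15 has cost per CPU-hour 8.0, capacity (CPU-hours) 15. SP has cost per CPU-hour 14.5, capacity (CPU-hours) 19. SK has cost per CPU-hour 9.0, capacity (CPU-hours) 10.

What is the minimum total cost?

523

Fill from the cheapest supplier first.
SS (1.0): use full 14 ; 52 CPU-hours to go.
Take 5 from S14 at 5.0 ; need 47 more.
Take 15 from S15 at 8.0 ; need 32 more.
SK at 9.0: take all 10 CPU-hours ; 22 still needed.
Take 18 from SE at 12.0 ; need 4 more.
SP at 14.5: take 4 of its 19 ; requirement met.
Cost = 14×1.0 + 5×5.0 + 15×8.0 + 10×9.0 + 18×12.0 + 4×14.5 = 523.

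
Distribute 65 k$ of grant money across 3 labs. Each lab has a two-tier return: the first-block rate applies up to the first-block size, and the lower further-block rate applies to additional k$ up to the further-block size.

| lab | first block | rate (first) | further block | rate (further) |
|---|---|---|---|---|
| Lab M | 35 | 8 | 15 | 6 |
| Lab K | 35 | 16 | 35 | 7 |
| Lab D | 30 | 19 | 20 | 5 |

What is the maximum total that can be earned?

Rank every tier by rate: Lab D/T1 19 > Lab K/T1 16 > Lab M/T1 8 > Lab K/T2 7 > Lab M/T2 6 > Lab D/T2 5.
Lab D T1 at 19: fill all 30 ; 35 left.
Fill Lab K T1 block (35 at 16) ; 0 left.
Total = 19×30 + 16×35 = 1130.

1130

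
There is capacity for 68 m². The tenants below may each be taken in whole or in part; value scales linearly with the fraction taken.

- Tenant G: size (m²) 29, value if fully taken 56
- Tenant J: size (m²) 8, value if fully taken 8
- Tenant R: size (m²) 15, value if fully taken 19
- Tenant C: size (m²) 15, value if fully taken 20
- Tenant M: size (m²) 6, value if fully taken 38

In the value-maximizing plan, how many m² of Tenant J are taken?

3

Sort by value density: Tenant M 38/6≈6.33, Tenant G 56/29≈1.93, Tenant C 20/15≈1.33, Tenant R 19/15≈1.27, Tenant J 8/8≈1.
Take all of Tenant M (6 m², value 38) — 62 m² left.
Tenant G: take in full, 29 m² for value 56 — 33 left.
Tenant C: take in full, 15 m² for value 20 — 18 left.
Take all of Tenant R (15 m², value 19) — 3 m² left.
Fill the last 3 m² with part of Tenant J: 3/8 of it earns 3.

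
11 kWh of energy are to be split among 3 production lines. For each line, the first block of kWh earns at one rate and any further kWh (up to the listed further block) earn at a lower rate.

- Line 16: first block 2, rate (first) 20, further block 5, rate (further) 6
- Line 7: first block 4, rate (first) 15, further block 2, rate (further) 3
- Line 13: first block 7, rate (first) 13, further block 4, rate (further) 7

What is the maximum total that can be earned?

Order all 6 blocks by rate: Line 16/T1 20 > Line 7/T1 15 > Line 13/T1 13 > Line 13/T2 7 > Line 16/T2 6 > Line 7/T2 3.
Line 16/T1 (20): +2 ; 9 left.
Line 7 T1 at 15: fill all 4 ; 5 left.
Line 13/T1: +5 of 7 at 13; pool empty.
Total = 20×2 + 15×4 + 13×5 = 165.

165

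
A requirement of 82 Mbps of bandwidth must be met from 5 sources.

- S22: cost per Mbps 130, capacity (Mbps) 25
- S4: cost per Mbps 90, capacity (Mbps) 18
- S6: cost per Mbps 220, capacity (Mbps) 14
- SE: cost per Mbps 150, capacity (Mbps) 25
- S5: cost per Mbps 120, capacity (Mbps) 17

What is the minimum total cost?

Fill from the cheapest source first.
Take 18 from S4 at 90 ; need 64 more.
S5 (120): use full 17 ; 47 Mbps to go.
S22 (130): use full 25 ; 22 Mbps to go.
Take 22 from SE at 150 to finish.
S6: unused.
Cost = 18×90 + 17×120 + 25×130 + 22×150 = 10210.

10210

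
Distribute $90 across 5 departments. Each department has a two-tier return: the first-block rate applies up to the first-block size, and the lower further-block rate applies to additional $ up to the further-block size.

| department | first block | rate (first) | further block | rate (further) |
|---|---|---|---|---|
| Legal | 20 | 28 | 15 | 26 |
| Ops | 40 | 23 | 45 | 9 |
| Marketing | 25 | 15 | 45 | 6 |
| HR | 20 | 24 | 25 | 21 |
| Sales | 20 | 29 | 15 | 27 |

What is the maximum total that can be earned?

2415

Rank every tier by rate: Sales/first 29 > Legal/first 28 > Sales/second 27 > Legal/second 26 > HR/first 24 > Ops/first 23 > HR/second 21 > Marketing/first 15 > Ops/second 9 > Marketing/second 6.
Fill Sales first block (20 at 29) — 70 left.
Legal/first (28): +20 — 50 left.
Fill Sales second block (15 at 27) — 35 left.
Legal second at 26: fill all 15 — 20 left.
Fill HR first block (20 at 24) — 0 left.
Total = 29×20 + 28×20 + 27×15 + 26×15 + 24×20 = 2415.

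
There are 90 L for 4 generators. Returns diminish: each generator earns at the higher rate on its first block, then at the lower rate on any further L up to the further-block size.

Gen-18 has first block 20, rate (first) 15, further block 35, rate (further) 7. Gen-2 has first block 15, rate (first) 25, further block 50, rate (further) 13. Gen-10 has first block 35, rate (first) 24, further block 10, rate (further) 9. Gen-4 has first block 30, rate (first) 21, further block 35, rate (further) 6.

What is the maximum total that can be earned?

1995

Treat each block as its own option and order by rate: Gen-2/T1 25 > Gen-10/T1 24 > Gen-4/T1 21 > Gen-18/T1 15 > Gen-2/T2 13 > Gen-10/T2 9 > Gen-18/T2 7 > Gen-4/T2 6.
Gen-2 T1 at 25: fill all 15 → 75 left.
Fill Gen-10 T1 block (35 at 24) → 40 left.
Gen-4 T1 at 21: fill all 30 → 10 left.
10 remain; put them into Gen-18 T1 at 15.
Total = 25×15 + 24×35 + 21×30 + 15×10 = 1995.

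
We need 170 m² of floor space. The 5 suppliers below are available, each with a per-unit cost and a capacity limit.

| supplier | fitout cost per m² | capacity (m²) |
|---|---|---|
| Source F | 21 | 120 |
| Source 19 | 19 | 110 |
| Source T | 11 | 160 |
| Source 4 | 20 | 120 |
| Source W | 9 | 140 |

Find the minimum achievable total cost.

Fill from the cheapest supplier first.
Source W at 9: take all 140 m² → 30 still needed.
Source T (11): take the remaining 30 → done.
Source 19, Source 4, Source F: unused.
Cost = 140×9 + 30×11 = 1590.

1590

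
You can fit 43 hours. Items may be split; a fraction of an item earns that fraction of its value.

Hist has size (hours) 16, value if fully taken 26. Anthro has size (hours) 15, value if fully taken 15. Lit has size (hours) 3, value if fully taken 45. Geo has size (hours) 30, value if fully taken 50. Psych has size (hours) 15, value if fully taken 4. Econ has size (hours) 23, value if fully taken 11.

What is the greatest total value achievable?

111.25

Rank by value-to-size ratio: Lit 45/3≈15, Geo 50/30≈1.67, Hist 26/16≈1.62, Anthro 15/15≈1, Econ 11/23≈0.478, Psych 4/15≈0.267.
Take all of Lit (3 hours, value 45) ; 40 hours left.
All 30 hours of Geo fit (value 50) ; 10 remain.
Only 10 hours remain; take 10/16 of Hist for value 26×10/16 = 16.25.
Total value = 111.25.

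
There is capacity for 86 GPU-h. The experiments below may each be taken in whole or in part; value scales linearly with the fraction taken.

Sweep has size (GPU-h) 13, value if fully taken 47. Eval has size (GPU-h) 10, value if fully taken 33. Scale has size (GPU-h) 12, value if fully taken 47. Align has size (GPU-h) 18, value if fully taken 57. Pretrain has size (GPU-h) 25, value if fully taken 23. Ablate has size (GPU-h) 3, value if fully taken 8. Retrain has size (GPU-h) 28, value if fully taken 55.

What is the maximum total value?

Rank by value-to-size ratio: Scale 47/12≈3.92, Sweep 47/13≈3.62, Eval 33/10≈3.3, Align 57/18≈3.17, Ablate 8/3≈2.67, Retrain 55/28≈1.96, Pretrain 23/25≈0.92.
Scale: take in full, 12 GPU-h for value 47 ; 74 left.
All 13 GPU-h of Sweep fit (value 47) ; 61 remain.
All 10 GPU-h of Eval fit (value 33) ; 51 remain.
Take all of Align (18 GPU-h, value 57) ; 33 GPU-h left.
Ablate: take in full, 3 GPU-h for value 8 ; 30 left.
Take all of Retrain (28 GPU-h, value 55) ; 2 GPU-h left.
Only 2 GPU-h remain; take 2/25 of Pretrain for value 23×2/25 = 1.84.
Total value = 248.84.

248.84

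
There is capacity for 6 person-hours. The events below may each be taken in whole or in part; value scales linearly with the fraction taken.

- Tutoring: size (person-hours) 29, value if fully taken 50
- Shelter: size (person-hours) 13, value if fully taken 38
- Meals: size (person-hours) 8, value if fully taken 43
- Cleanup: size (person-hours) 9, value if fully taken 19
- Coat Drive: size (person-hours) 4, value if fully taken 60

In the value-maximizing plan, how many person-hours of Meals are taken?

Best value per unit of size first: Coat Drive 60/4≈15, Meals 43/8≈5.38, Shelter 38/13≈2.92, Cleanup 19/9≈2.11, Tutoring 50/29≈1.72.
Coat Drive: take in full, 4 person-hours for value 60 — 2 left.
2 person-hours left: a 2/8 share of Meals gives 43×2/8 = 10.75.

2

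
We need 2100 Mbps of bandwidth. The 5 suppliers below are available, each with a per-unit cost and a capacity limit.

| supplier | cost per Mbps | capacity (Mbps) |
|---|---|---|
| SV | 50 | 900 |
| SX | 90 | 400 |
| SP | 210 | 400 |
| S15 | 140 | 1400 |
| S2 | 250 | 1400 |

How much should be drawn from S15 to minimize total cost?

Cheapest first:
SV at 50: take all 900 Mbps → 1200 still needed.
SX (90): use full 400 → 800 Mbps to go.
Take 800 from S15 at 140 to finish.
SP, S2: unused.

800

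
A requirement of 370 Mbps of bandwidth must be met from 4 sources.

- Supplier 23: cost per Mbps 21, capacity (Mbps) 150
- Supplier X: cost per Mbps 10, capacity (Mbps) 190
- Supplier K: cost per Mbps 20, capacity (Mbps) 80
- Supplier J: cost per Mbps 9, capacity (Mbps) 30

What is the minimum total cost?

Use sources in increasing cost order.
Supplier J at 9: take all 30 Mbps — 340 still needed.
Supplier X (10): use full 190 — 150 Mbps to go.
Take 80 from Supplier K at 20 — need 70 more.
Supplier 23 at 21: take 70 of its 150 — requirement met.
Cost = 30×9 + 190×10 + 80×20 + 70×21 = 5240.

5240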